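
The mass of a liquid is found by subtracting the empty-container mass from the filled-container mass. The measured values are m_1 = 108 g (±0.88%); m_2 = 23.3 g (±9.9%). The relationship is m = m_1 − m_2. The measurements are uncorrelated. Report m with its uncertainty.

84.7 ± 2.49 g

Absolute uncertainties add in quadrature for a linear combination:
  (δm_1)² = 0.903;  (δm_2)² = 5.32
δm = √(6.22) = 2.49 g
m = 84.7 g.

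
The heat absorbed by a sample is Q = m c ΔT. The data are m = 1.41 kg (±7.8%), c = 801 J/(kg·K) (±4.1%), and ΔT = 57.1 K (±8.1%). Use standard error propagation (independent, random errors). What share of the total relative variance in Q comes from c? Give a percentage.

11.7%

(δQ/Q)² = (1·δm/m)² + (1·δc/c)² + (1·δΔT/ΔT)²
  m term: (1×0.0780)² = 0.00608
  c term: (1×0.0410)² = 0.00168
  ΔT term: (1×0.0810)² = 0.00656
Total = 0.0143. Share from c = 0.00168/0.0143 = 0.117.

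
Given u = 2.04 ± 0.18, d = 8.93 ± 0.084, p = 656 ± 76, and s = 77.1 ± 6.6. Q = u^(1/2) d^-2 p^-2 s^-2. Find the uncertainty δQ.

2.04e-12

Since Q is a product/quotient, work with relative uncertainties:
  (½·δu/u)² = (0.5×0.0882)² = 0.00195;  (-2·δd/d)² = (-2×0.00941)² = 0.000354;  (-2·δp/p)² = (-2×0.116)² = 0.0537;  (-2·δs/s)² = (-2×0.0856)² = 0.0293
δQ/Q = √(0.0853) = 0.292
Q = 7e-12, so δQ = 0.292 × 7e-12 = 2.04e-12.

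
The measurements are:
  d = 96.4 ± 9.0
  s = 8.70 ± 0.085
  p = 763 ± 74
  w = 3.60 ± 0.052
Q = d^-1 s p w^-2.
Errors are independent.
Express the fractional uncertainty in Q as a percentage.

For a monomial Q ∝ d^-1, s, p, w^-2, fractional errors add in quadrature:
  (-1·δd/d)² = (-1×0.0934)² = 0.00872;  (1·δs/s)² = (1×0.00977)² = 9.55e-05;  (1·δp/p)² = (1×0.0970)² = 0.00941;  (-2·δw/w)² = (-2×0.0144)² = 0.000835
δQ/Q = √(0.0191) = 0.138

13.8%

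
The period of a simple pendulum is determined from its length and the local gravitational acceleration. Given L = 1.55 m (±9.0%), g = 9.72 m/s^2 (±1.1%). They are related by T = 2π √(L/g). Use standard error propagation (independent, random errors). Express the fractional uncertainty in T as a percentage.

Products/powers → add relative errors in quadrature, weighted by exponent:
  (½·δL/L)² = (0.5×0.0900)² = 0.00202;  (−½·δg/g)² = (-0.5×0.0110)² = 3.03e-05
δT/T = √(0.00206) = 0.0453

4.53%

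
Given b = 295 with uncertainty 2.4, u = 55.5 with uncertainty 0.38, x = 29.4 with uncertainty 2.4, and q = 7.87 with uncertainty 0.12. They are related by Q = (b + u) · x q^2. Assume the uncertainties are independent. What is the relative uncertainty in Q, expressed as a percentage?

8.74%

Let w = b + u = 350. δw = √(δb² + δu²) = √(5.76 + 0.144) = 2.43, so δw/w = 0.00693.
Q is then a monomial in w, x, q:
δQ/Q = √((δw/w)² + (1·δx/x)² + (2·δq/q)²) = √(4.81e-05 + 0.00666 + 0.000930) = 0.0874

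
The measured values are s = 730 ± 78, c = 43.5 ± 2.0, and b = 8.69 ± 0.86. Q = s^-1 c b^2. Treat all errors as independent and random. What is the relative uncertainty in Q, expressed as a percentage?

23.0%

Since Q is a product/quotient, work with relative uncertainties:
  (-1·δs/s)² = (-1×0.107)² = 0.0114;  (1·δc/c)² = (1×0.0460)² = 0.00211;  (2·δb/b)² = (2×0.0990)² = 0.0392
δQ/Q = √(0.0527) = 0.230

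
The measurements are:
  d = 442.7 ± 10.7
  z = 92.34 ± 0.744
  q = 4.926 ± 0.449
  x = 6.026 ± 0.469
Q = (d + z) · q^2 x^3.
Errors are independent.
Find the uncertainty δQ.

Let u = d + z = 535.0. δu = √(δd² + δz²) = √(114 + 0.554) = 10.7, so δu/u = 0.0200.
Q is then a monomial in u, q, x:
δQ/Q = √((δu/u)² + (2·δq/q)² + (3·δx/x)²) = √(0.000402 + 0.0332 + 0.0545) = 0.297
Q = 2.841e+06, so δQ = 0.297 × 2.841e+06 = 8.43e+05.

8.43e+05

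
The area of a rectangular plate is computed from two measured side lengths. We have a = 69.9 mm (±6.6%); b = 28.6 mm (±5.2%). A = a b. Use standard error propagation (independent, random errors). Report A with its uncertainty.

For a monomial A ∝ a, b, fractional errors add in quadrature:
  (1·δa/a)² = (1×0.0660)² = 0.00436;  (1·δb/b)² = (1×0.0520)² = 0.00270
δA/A = √(0.00706) = 0.0840
A = 2000 mm^2, so δA = 0.0840 × 2000 = 168 mm^2.

2000 ± 168 mm^2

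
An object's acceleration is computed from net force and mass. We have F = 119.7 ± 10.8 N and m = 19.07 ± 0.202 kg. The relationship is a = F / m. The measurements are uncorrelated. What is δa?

0.570 m/s^2

Relative error in a monomial: (δa/a)² = Σ (nᵢ · δxᵢ/xᵢ)².
  (1·δF/F)² = (1×0.0902)² = 0.00814;  (-1·δm/m)² = (-1×0.0106)² = 0.000112
δa/a = √(0.00825) = 0.0908
a = 6.277 m/s^2, so δa = 0.0908 × 6.277 = 0.570 m/s^2.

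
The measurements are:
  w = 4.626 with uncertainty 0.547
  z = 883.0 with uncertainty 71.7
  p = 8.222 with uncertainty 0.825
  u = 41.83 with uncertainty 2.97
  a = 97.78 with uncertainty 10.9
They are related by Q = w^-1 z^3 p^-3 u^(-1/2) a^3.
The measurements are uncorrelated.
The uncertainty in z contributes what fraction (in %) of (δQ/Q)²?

21.4%

(δQ/Q)² = (-1·δw/w)² + (3·δz/z)² + (-3·δp/p)² + (−½·δu/u)² + (3·δa/a)²
  w term: (-1×0.118)² = 0.0140
  z term: (3×0.0812)² = 0.0593
  p term: (-3×0.100)² = 0.0906
  u term: (-0.5×0.0710)² = 0.00126
  a term: (3×0.111)² = 0.112
Total = 0.277. Share from z = 0.0593/0.277 = 0.214.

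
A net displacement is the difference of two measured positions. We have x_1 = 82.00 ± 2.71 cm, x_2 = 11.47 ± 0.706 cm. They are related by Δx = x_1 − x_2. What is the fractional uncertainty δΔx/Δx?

Each term contributes (cᵢ δxᵢ)² to (δΔx)²:
  (δx_1)² = 7.34;  (δx_2)² = 0.498
δΔx = √(7.84) = 2.80 cm
Δx = 70.53 cm, so δΔx/Δx = 2.80/70.53 = 0.0397.

0.0397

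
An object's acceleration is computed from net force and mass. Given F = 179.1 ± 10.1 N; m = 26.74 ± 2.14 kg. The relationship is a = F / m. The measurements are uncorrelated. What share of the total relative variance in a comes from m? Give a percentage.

(δa/a)² = (1·δF/F)² + (-1·δm/m)²
  F term: (1×0.0564)² = 0.00318
  m term: (-1×0.0800)² = 0.00640
Total = 0.00958. Share from m = 0.00640/0.00958 = 0.668.

66.8%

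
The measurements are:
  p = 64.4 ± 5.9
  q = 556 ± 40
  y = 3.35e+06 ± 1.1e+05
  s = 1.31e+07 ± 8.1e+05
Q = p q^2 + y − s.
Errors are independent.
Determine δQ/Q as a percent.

Let w = p·q^2 = 1.99e+07. δw/w = √((1·δp/p)² + (2·δq/q)²) = √(0.00839 + 0.0207) = 0.171, so δw = 3.4e+06.
Q = w + y − s: δQ = √(δw² + δy² + δs²) = √(1.15e+13 + 1.21e+10 + 6.56e+11) = 3.49e+06
Q = 1.02e+07, so δQ/Q = 3.49e+06/1.02e+07 = 0.344.

34.4%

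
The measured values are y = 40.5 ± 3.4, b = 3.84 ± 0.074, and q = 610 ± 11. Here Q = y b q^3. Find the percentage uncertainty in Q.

Relative error in a monomial: (δQ/Q)² = Σ (nᵢ · δxᵢ/xᵢ)².
  (1·δy/y)² = (1×0.0840)² = 0.00705;  (1·δb/b)² = (1×0.0193)² = 0.000371;  (3·δq/q)² = (3×0.0180)² = 0.00293
δQ/Q = √(0.0103) = 0.102

10.2%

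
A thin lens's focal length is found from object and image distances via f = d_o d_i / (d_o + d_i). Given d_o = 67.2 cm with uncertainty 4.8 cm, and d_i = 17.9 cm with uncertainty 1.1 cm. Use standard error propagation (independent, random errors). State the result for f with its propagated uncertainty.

∂f/∂d_o = (d_i/(d_o+d_i))² = 0.0442;  ∂f/∂d_i = (d_o/(d_o+d_i))² = 0.624
δf = √((∂f/∂d_o · δd_o)² + (∂f/∂d_i · δd_i)²) = √(0.0451 + 0.470) = 0.718 cm
f = 14.1 cm.

14.1 ± 0.718 cm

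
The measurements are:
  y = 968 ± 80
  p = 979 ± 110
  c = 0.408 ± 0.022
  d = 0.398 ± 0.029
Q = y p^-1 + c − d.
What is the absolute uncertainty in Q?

Let w = y·p^-1 = 0.989. δw/w = √((1·δy/y)² + (-1·δp/p)²) = √(0.00683 + 0.0126) = 0.139, so δw = 0.138.
Q = w + c − d: δQ = √(δw² + δc² + δd²) = √(0.0190 + 0.000484 + 0.000841) = 0.143

0.143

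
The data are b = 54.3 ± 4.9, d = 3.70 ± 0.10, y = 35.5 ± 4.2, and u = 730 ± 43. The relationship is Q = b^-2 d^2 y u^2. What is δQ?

Q is a product of powers, so relative uncertainties combine in quadrature:
  (-2·δb/b)² = (-2×0.0902)² = 0.0326;  (2·δd/d)² = (2×0.0270)² = 0.00292;  (1·δy/y)² = (1×0.118)² = 0.0140;  (2·δu/u)² = (2×0.0589)² = 0.0139
δQ/Q = √(0.0634) = 0.252
Q = 87800, so δQ = 0.252 × 87800 = 22100.

22100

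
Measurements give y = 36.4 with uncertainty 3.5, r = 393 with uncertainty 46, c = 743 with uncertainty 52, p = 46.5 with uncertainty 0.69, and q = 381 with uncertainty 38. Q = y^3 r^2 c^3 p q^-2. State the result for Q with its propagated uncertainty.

Q is a product of powers, so relative uncertainties combine in quadrature:
  (3·δy/y)² = (3×0.0962)² = 0.0832;  (2·δr/r)² = (2×0.117)² = 0.0548;  (3·δc/c)² = (3×0.0700)² = 0.0441;  (1·δp/p)² = (1×0.0148)² = 0.000220;  (-2·δq/q)² = (-2×0.0997)² = 0.0398
δQ/Q = √(0.222) = 0.471
Q = 9.79e+14, so δQ = 0.471 × 9.79e+14 = 4.61e+14.

(9.79 ± 4.61) × 10^14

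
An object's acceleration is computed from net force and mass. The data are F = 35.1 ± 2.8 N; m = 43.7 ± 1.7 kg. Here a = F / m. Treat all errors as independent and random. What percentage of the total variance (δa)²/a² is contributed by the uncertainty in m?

(δa/a)² = (1·δF/F)² + (-1·δm/m)²
  F term: (1×0.0798)² = 0.00636
  m term: (-1×0.0389)² = 0.00151
Total = 0.00788. Share from m = 0.00151/0.00788 = 0.192.

19.2%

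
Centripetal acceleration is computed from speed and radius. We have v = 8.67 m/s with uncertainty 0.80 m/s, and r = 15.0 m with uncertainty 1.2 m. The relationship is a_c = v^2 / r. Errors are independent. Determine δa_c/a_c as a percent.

20.1%

Products/powers → add relative errors in quadrature, weighted by exponent:
  (2·δv/v)² = (2×0.0923)² = 0.0341;  (-1·δr/r)² = (-1×0.0800)² = 0.00640
δa_c/a_c = √(0.0405) = 0.201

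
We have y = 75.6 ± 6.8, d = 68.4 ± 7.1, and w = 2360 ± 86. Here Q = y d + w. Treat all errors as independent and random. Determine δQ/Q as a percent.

Let p = y·d = 5170. δp/p = √((1·δy/y)² + (1·δd/d)²) = √(0.00809 + 0.0108) = 0.137, so δp = 710.
Q = p + w: δQ = √(δp² + δw²) = √(5.04e+05 + 7400) = 715
Q = 7530, so δQ/Q = 715/7530 = 0.0950.

9.50%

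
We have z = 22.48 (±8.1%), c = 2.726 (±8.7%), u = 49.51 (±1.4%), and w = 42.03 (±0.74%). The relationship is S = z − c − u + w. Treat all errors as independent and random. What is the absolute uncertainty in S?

For a sum/difference, combine absolute errors in quadrature:
  (δz)² = 3.32;  (δc)² = 0.0562;  (δu)² = 0.480;  (δw)² = 0.0967
δS = √(3.95) = 1.99

1.99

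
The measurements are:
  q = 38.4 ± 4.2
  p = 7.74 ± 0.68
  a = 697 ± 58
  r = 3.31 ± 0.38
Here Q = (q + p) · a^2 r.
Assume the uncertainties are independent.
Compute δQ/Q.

Let u = q + p = 46.1. δu = √(δq² + δp²) = √(17.6 + 0.462) = 4.25, so δu/u = 0.0922.
Q is then a monomial in u, a, r:
δQ/Q = √((δu/u)² + (2·δa/a)² + (1·δr/r)²) = √(0.00850 + 0.0277 + 0.0132) = 0.222

0.222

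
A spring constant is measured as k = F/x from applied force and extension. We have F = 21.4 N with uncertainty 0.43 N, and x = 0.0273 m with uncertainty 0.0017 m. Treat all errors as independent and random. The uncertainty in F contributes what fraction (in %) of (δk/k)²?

9.43%

(δk/k)² = (1·δF/F)² + (-1·δx/x)²
  F term: (1×0.0201)² = 0.000404
  x term: (-1×0.0623)² = 0.00388
Total = 0.00428. Share from F = 0.000404/0.00428 = 0.0943.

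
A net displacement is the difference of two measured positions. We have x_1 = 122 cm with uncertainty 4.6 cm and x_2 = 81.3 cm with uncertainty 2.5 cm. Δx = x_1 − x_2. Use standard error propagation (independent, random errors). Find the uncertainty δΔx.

Δx is a linear combination, so absolute uncertainties add in quadrature:
  (δx_1)² = 21.2;  (δx_2)² = 6.25
δΔx = √(27.4) = 5.24 cm

5.24 cm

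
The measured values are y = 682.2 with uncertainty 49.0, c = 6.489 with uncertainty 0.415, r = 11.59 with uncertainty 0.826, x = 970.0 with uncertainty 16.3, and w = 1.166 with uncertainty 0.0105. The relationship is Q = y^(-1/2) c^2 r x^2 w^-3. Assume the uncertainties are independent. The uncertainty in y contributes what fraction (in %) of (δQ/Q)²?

(δQ/Q)² = (−½·δy/y)² + (2·δc/c)² + (1·δr/r)² + (2·δx/x)² + (-3·δw/w)²
  y term: (-0.5×0.0718)² = 0.00129
  c term: (2×0.0640)² = 0.0164
  r term: (1×0.0713)² = 0.00508
  x term: (2×0.0168)² = 0.00113
  w term: (-3×0.00901)² = 0.000730
Total = 0.0246. Share from y = 0.00129/0.0246 = 0.0525.

5.25%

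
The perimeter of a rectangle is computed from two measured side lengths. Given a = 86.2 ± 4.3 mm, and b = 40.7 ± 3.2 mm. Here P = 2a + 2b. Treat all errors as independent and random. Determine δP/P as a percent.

For a sum/difference, combine absolute errors in quadrature:
  (2·δa)² = 74.0;  (2·δb)² = 41.0
δP = √(115) = 10.7 mm
P = 254 mm, so δP/P = 10.7/254 = 0.0422.

4.22%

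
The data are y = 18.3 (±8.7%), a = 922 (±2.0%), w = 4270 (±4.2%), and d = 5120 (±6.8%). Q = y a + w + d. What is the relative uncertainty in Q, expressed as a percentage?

Let p = y·a = 16900. δp/p = √((1·δy/y)² + (1·δa/a)²) = √(0.00757 + 0.000400) = 0.0893, so δp = 1510.
Q = p + w + d: δQ = √(δp² + δw² + δd²) = √(2.27e+06 + 32200 + 1.21e+05) = 1560
Q = 26300, so δQ/Q = 1560/26300 = 0.0593.

5.93%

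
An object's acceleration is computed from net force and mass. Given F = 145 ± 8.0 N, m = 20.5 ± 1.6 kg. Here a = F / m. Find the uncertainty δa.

Relative error in a monomial: (δa/a)² = Σ (nᵢ · δxᵢ/xᵢ)².
  (1·δF/F)² = (1×0.0552)² = 0.00304;  (-1·δm/m)² = (-1×0.0780)² = 0.00609
δa/a = √(0.00914) = 0.0956
a = 7.07 m/s^2, so δa = 0.0956 × 7.07 = 0.676 m/s^2.

0.676 m/s^2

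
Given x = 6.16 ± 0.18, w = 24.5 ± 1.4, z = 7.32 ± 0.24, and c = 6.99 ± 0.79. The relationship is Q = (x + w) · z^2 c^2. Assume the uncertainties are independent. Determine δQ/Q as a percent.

Let u = x + w = 30.7. δu = √(δx² + δw²) = √(0.0324 + 1.96) = 1.41, so δu/u = 0.0460.
Q is then a monomial in u, z, c:
δQ/Q = √((δu/u)² + (2·δz/z)² + (2·δc/c)²) = √(0.00212 + 0.00430 + 0.0511) = 0.240

24.0%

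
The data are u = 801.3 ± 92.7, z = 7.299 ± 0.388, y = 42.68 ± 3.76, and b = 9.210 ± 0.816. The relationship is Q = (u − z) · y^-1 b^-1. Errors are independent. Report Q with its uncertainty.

2.020 ± 0.345

Let w = u − z = 794.0. δw = √(δu² + δz²) = √(8590 + 0.151) = 92.7, so δw/w = 0.117.
Q is then a monomial in w, y, b:
δQ/Q = √((δw/w)² + (-1·δy/y)² + (-1·δb/b)²) = √(0.0136 + 0.00776 + 0.00785) = 0.171
Q = 2.020, so δQ = 0.171 × 2.020 = 0.345.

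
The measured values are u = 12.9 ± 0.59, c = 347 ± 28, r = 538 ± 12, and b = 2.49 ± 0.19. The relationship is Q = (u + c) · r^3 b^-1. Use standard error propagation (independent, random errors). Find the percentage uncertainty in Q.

12.8%

Let w = u + c = 360. δw = √(δu² + δc²) = √(0.348 + 784) = 28.0, so δw/w = 0.0778.
Q is then a monomial in w, r, b:
δQ/Q = √((δw/w)² + (3·δr/r)² + (-1·δb/b)²) = √(0.00606 + 0.00448 + 0.00582) = 0.128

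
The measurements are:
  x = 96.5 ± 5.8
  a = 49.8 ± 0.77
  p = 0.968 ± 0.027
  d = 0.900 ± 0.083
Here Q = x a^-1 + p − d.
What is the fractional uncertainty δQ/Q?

Let w = x·a^-1 = 1.94. δw/w = √((1·δx/x)² + (-1·δa/a)²) = √(0.00361 + 0.000239) = 0.0621, so δw = 0.120.
Q = w + p − d: δQ = √(δw² + δp² + δd²) = √(0.0145 + 0.000729 + 0.00689) = 0.149
Q = 2.01, so δQ/Q = 0.149/2.01 = 0.0741.

0.0741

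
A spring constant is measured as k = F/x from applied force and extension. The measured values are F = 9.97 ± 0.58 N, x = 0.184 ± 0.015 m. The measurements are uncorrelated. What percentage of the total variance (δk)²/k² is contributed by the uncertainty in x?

(δk/k)² = (1·δF/F)² + (-1·δx/x)²
  F term: (1×0.0582)² = 0.00338
  x term: (-1×0.0815)² = 0.00665
Total = 0.0100. Share from x = 0.00665/0.0100 = 0.663.

66.3%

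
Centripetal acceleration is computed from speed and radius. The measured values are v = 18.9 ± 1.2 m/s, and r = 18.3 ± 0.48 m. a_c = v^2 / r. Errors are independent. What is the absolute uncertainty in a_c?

2.53 m/s^2

Since a_c is a product/quotient, work with relative uncertainties:
  (2·δv/v)² = (2×0.0635)² = 0.0161;  (-1·δr/r)² = (-1×0.0262)² = 0.000688
δa_c/a_c = √(0.0168) = 0.130
a_c = 19.5 m/s^2, so δa_c = 0.130 × 19.5 = 2.53 m/s^2.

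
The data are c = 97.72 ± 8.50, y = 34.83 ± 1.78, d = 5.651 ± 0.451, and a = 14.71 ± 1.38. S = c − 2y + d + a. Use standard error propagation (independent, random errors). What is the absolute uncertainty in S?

9.33

S is a linear combination, so absolute uncertainties add in quadrature:
  (δc)² = 72.2;  (2·δy)² = 12.7;  (δd)² = 0.203;  (δa)² = 1.90
δS = √(87.0) = 9.33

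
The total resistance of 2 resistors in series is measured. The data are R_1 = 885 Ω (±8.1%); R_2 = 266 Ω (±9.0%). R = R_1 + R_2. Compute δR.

Sums and differences: (δR)² = Σ (cᵢ δxᵢ)².
  (δR_1)² = 5140;  (δR_2)² = 573
δR = √(5710) = 75.6 Ω

75.6 Ω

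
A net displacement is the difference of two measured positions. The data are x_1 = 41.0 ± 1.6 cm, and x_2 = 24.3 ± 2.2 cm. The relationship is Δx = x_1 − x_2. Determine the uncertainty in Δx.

Sums and differences: (δΔx)² = Σ (cᵢ δxᵢ)².
  (δx_1)² = 2.56;  (δx_2)² = 4.84
δΔx = √(7.40) = 2.72 cm

2.72 cm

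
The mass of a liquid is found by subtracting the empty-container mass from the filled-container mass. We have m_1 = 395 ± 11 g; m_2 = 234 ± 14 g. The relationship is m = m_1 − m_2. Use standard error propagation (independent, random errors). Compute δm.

17.8 g

For a sum/difference, combine absolute errors in quadrature:
  (δm_1)² = 121;  (δm_2)² = 196
δm = √(317) = 17.8 g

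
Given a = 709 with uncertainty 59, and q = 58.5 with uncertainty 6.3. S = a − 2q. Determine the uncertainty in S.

60.3

For a sum/difference, combine absolute errors in quadrature:
  (δa)² = 3480;  (2·δq)² = 159
δS = √(3640) = 60.3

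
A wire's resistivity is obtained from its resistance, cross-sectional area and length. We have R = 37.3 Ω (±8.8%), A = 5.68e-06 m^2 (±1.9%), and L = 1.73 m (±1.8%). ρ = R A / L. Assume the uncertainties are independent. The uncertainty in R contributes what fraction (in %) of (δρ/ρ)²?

91.9%

(δρ/ρ)² = (1·δR/R)² + (1·δA/A)² + (-1·δL/L)²
  R term: (1×0.0880)² = 0.00774
  A term: (1×0.0190)² = 0.000361
  L term: (-1×0.0180)² = 0.000324
Total = 0.00843. Share from R = 0.00774/0.00843 = 0.919.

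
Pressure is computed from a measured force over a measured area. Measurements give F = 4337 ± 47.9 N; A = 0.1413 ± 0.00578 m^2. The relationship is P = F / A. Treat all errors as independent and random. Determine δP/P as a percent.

Since P is a product/quotient, work with relative uncertainties:
  (1·δF/F)² = (1×0.0110)² = 0.000122;  (-1·δA/A)² = (-1×0.0409)² = 0.00167
δP/P = √(0.00180) = 0.0424

4.24%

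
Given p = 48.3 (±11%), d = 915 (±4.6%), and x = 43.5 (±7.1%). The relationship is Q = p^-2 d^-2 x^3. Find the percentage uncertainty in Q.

Q is a product of powers, so relative uncertainties combine in quadrature:
  (-2·δp/p)² = (-2×0.110)² = 0.0484;  (-2·δd/d)² = (-2×0.0460)² = 0.00846;  (3·δx/x)² = (3×0.0710)² = 0.0454
δQ/Q = √(0.102) = 0.320

32.0%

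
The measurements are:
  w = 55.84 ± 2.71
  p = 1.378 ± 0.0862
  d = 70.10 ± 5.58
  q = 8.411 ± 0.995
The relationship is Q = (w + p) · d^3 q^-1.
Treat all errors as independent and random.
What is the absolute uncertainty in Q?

Let u = w + p = 57.22. δu = √(δw² + δp²) = √(7.34 + 0.00743) = 2.71, so δu/u = 0.0474.
Q is then a monomial in u, d, q:
δQ/Q = √((δu/u)² + (3·δd/d)² + (-1·δq/q)²) = √(0.00225 + 0.0570 + 0.0140) = 0.271
Q = 2.343e+06, so δQ = 0.271 × 2.343e+06 = 6.34e+05.

6.34e+05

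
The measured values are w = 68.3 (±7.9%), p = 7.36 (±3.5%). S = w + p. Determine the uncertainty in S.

Sums and differences: (δS)² = Σ (cᵢ δxᵢ)².
  (δw)² = 29.1;  (δp)² = 0.0664
δS = √(29.2) = 5.40

5.40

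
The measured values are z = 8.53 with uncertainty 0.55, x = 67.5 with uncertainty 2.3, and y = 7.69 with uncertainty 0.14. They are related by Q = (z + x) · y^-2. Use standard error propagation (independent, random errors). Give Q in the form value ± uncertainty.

1.29 ± 0.0616

Let u = z + x = 76.0. δu = √(δz² + δx²) = √(0.303 + 5.29) = 2.36, so δu/u = 0.0311.
Q is then a monomial in u, y:
δQ/Q = √((δu/u)² + (-2·δy/y)²) = √(0.000967 + 0.00133) = 0.0479
Q = 1.29, so δQ = 0.0479 × 1.29 = 0.0616.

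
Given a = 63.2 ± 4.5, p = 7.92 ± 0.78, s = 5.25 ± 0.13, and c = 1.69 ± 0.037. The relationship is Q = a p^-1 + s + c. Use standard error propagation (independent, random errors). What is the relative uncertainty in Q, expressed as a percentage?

6.56%

Let w = a·p^-1 = 7.98. δw/w = √((1·δa/a)² + (-1·δp/p)²) = √(0.00507 + 0.00970) = 0.122, so δw = 0.970.
Q = w + s + c: δQ = √(δw² + δs² + δc²) = √(0.940 + 0.0169 + 0.00137) = 0.979
Q = 14.9, so δQ/Q = 0.979/14.9 = 0.0656.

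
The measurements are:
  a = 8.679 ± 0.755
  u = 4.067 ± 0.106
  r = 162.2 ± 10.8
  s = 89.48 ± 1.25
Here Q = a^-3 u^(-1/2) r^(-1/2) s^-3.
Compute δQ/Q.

Products/powers → add relative errors in quadrature, weighted by exponent:
  (-3·δa/a)² = (-3×0.0870)² = 0.0681;  (−½·δu/u)² = (-0.5×0.0261)² = 0.000170;  (−½·δr/r)² = (-0.5×0.0666)² = 0.00111;  (-3·δs/s)² = (-3×0.0140)² = 0.00176
δQ/Q = √(0.0711) = 0.267

0.267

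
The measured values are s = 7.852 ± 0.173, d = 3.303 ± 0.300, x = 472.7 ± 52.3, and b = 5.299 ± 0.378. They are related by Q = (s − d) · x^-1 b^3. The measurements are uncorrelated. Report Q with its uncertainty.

1.432 ± 0.362

Let u = s − d = 4.549. δu = √(δs² + δd²) = √(0.0299 + 0.0900) = 0.346, so δu/u = 0.0761.
Q is then a monomial in u, x, b:
δQ/Q = √((δu/u)² + (-1·δx/x)² + (3·δb/b)²) = √(0.00580 + 0.0122 + 0.0458) = 0.253
Q = 1.432, so δQ = 0.253 × 1.432 = 0.362.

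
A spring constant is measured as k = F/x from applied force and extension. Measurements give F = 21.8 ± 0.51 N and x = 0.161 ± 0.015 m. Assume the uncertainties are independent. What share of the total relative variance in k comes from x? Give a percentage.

94.1%

(δk/k)² = (1·δF/F)² + (-1·δx/x)²
  F term: (1×0.0234)² = 0.000547
  x term: (-1×0.0932)² = 0.00868
Total = 0.00923. Share from x = 0.00868/0.00923 = 0.941.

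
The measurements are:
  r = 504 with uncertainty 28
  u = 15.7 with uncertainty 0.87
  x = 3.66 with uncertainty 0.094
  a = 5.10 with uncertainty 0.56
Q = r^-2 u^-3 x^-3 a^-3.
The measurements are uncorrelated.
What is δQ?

6.15e-14

For a monomial Q ∝ r^-2, u^-3, x^-3, a^-3, fractional errors add in quadrature:
  (-2·δr/r)² = (-2×0.0556)² = 0.0123;  (-3·δu/u)² = (-3×0.0554)² = 0.0276;  (-3·δx/x)² = (-3×0.0257)² = 0.00594;  (-3·δa/a)² = (-3×0.110)² = 0.109
δQ/Q = √(0.154) = 0.393
Q = 1.56e-13, so δQ = 0.393 × 1.56e-13 = 6.15e-14.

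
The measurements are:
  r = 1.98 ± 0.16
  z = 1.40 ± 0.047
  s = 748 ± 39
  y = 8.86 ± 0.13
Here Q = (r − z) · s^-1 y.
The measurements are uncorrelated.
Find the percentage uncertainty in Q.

29.3%

Let u = r − z = 0.580. δu = √(δr² + δz²) = √(0.0256 + 0.00221) = 0.167, so δu/u = 0.288.
Q is then a monomial in u, s, y:
δQ/Q = √((δu/u)² + (-1·δs/s)² + (1·δy/y)²) = √(0.0827 + 0.00272 + 0.000215) = 0.293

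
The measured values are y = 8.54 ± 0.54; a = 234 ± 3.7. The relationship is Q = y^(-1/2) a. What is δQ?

Since Q is a product/quotient, work with relative uncertainties:
  (−½·δy/y)² = (-0.5×0.0632)² = 0.001000;  (1·δa/a)² = (1×0.0158)² = 0.000250
δQ/Q = √(0.00125) = 0.0353
Q = 80.1, so δQ = 0.0353 × 80.1 = 2.83.

2.83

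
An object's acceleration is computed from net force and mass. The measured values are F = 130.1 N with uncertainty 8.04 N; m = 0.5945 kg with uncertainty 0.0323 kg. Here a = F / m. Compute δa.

18.0 m/s^2

Each factor contributes (exponent × relative error)² to (δa/a)²:
  (1·δF/F)² = (1×0.0618)² = 0.00382;  (-1·δm/m)² = (-1×0.0543)² = 0.00295
δa/a = √(0.00677) = 0.0823
a = 218.8 m/s^2, so δa = 0.0823 × 218.8 = 18.0 m/s^2.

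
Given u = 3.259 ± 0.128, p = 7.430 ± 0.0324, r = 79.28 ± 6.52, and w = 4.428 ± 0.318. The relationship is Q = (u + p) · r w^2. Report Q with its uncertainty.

16620 ± 2760

Let h = u + p = 10.69. δh = √(δu² + δp²) = √(0.0164 + 0.00105) = 0.132, so δh/h = 0.0124.
Q is then a monomial in h, r, w:
δQ/Q = √((δh/h)² + (1·δr/r)² + (2·δw/w)²) = √(0.000153 + 0.00676 + 0.0206) = 0.166
Q = 16620, so δQ = 0.166 × 16620 = 2760.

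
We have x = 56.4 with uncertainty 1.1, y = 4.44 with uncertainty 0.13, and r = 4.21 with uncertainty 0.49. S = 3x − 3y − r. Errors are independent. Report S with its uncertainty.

152 ± 3.36

Sums and differences: (δS)² = Σ (cᵢ δxᵢ)².
  (3·δx)² = 10.9;  (3·δy)² = 0.152;  (δr)² = 0.240
δS = √(11.3) = 3.36
S = 152.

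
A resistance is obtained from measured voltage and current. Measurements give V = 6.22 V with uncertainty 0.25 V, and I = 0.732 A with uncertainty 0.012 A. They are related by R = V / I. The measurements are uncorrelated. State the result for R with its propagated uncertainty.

Each factor contributes (exponent × relative error)² to (δR/R)²:
  (1·δV/V)² = (1×0.0402)² = 0.00162;  (-1·δI/I)² = (-1×0.0164)² = 0.000269
δR/R = √(0.00188) = 0.0434
R = 8.50 Ω, so δR = 0.0434 × 8.50 = 0.369 Ω.

8.50 ± 0.369 Ω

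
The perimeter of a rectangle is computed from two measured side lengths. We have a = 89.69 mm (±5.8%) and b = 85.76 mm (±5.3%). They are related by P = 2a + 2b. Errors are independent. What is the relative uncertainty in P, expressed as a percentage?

3.94%

For a sum/difference, combine absolute errors in quadrature:
  (2·δa)² = 108;  (2·δb)² = 82.6
δP = √(191) = 13.8 mm
P = 350.9 mm, so δP/P = 13.8/350.9 = 0.0394.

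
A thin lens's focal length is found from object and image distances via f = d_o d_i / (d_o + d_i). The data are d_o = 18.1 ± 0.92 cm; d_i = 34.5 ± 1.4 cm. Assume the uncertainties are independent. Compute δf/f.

0.0361

∂f/∂d_o = (d_i/(d_o+d_i))² = 0.430;  ∂f/∂d_i = (d_o/(d_o+d_i))² = 0.118
δf = √((∂f/∂d_o · δd_o)² + (∂f/∂d_i · δd_i)²) = √(0.157 + 0.0275) = 0.429 cm
f = 11.9 cm, so δf/f = 0.429/11.9 = 0.0361.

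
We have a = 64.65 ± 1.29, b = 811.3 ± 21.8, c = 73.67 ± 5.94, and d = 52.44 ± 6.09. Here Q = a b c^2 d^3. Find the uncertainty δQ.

1.58e+13

Products/powers → add relative errors in quadrature, weighted by exponent:
  (1·δa/a)² = (1×0.0200)² = 0.000398;  (1·δb/b)² = (1×0.0269)² = 0.000722;  (2·δc/c)² = (2×0.0806)² = 0.0260;  (3·δd/d)² = (3×0.116)² = 0.121
δQ/Q = √(0.149) = 0.385
Q = 4.105e+13, so δQ = 0.385 × 4.105e+13 = 1.58e+13.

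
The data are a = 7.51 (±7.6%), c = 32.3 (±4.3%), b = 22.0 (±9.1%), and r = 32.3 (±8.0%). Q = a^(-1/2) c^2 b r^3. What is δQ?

7.72e+07

Since Q is a product/quotient, work with relative uncertainties:
  (−½·δa/a)² = (-0.5×0.0760)² = 0.00144;  (2·δc/c)² = (2×0.0430)² = 0.00740;  (1·δb/b)² = (1×0.0910)² = 0.00828;  (3·δr/r)² = (3×0.0800)² = 0.0576
δQ/Q = √(0.0747) = 0.273
Q = 2.82e+08, so δQ = 0.273 × 2.82e+08 = 7.72e+07.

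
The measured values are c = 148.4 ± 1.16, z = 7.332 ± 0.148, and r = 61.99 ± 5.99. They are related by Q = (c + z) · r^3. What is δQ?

1.08e+07

Let u = c + z = 155.7. δu = √(δc² + δz²) = √(1.35 + 0.0219) = 1.17, so δu/u = 0.00751.
Q is then a monomial in u, r:
δQ/Q = √((δu/u)² + (3·δr/r)²) = √(5.64e-05 + 0.0840) = 0.290
Q = 3.71e+07, so δQ = 0.290 × 3.71e+07 = 1.08e+07.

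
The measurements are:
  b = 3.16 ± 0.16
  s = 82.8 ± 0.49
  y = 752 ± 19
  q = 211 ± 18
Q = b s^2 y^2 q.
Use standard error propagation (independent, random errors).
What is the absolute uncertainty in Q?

2.89e+11

Q is a product of powers, so relative uncertainties combine in quadrature:
  (1·δb/b)² = (1×0.0506)² = 0.00256;  (2·δs/s)² = (2×0.00592)² = 0.000140;  (2·δy/y)² = (2×0.0253)² = 0.00255;  (1·δq/q)² = (1×0.0853)² = 0.00728
δQ/Q = √(0.0125) = 0.112
Q = 2.59e+12, so δQ = 0.112 × 2.59e+12 = 2.89e+11.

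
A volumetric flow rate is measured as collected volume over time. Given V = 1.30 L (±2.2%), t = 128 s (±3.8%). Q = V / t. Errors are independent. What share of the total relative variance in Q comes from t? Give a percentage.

(δQ/Q)² = (1·δV/V)² + (-1·δt/t)²
  V term: (1×0.0220)² = 0.000484
  t term: (-1×0.0380)² = 0.00144
Total = 0.00193. Share from t = 0.00144/0.00193 = 0.749.

74.9%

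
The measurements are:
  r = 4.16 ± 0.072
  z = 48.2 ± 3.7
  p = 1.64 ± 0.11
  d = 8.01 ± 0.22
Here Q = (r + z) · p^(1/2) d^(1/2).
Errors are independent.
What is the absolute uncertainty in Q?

15.1

Let u = r + z = 52.4. δu = √(δr² + δz²) = √(0.00518 + 13.7) = 3.70, so δu/u = 0.0707.
Q is then a monomial in u, p, d:
δQ/Q = √((δu/u)² + (½·δp/p)² + (½·δd/d)²) = √(0.00500 + 0.00112 + 0.000189) = 0.0794
Q = 190, so δQ = 0.0794 × 190 = 15.1.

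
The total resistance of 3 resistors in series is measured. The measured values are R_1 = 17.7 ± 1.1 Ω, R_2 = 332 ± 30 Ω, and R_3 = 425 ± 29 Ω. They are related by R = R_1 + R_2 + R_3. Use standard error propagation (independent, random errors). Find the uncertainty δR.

For a sum/difference, combine absolute errors in quadrature:
  (δR_1)² = 1.21;  (δR_2)² = 900;  (δR_3)² = 841
δR = √(1740) = 41.7 Ω

41.7 Ω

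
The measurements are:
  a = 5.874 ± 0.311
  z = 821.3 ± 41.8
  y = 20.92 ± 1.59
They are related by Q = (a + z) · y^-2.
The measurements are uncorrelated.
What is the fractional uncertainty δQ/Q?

0.160

Let u = a + z = 827.2. δu = √(δa² + δz²) = √(0.0967 + 1750) = 41.8, so δu/u = 0.0505.
Q is then a monomial in u, y:
δQ/Q = √((δu/u)² + (-2·δy/y)²) = √(0.00255 + 0.0231) = 0.160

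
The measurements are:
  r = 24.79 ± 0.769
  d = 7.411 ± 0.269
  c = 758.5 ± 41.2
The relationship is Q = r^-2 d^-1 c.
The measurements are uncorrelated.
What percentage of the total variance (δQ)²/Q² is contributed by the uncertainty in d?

16.2%

(δQ/Q)² = (-2·δr/r)² + (-1·δd/d)² + (1·δc/c)²
  r term: (-2×0.0310)² = 0.00385
  d term: (-1×0.0363)² = 0.00132
  c term: (1×0.0543)² = 0.00295
Total = 0.00812. Share from d = 0.00132/0.00812 = 0.162.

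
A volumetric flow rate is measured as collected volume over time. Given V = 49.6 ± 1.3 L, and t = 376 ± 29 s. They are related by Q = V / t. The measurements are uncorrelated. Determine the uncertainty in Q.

For a monomial Q ∝ V, t^-1, fractional errors add in quadrature:
  (1·δV/V)² = (1×0.0262)² = 0.000687;  (-1·δt/t)² = (-1×0.0771)² = 0.00595
δQ/Q = √(0.00664) = 0.0815
Q = 0.132 L/s, so δQ = 0.0815 × 0.132 = 0.0107 L/s.

0.0107 L/s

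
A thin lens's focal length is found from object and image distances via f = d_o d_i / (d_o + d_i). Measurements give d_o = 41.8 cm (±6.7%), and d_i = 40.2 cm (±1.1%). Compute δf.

0.683 cm

∂f/∂d_o = (d_i/(d_o+d_i))² = 0.240;  ∂f/∂d_i = (d_o/(d_o+d_i))² = 0.260
δf = √((∂f/∂d_o · δd_o)² + (∂f/∂d_i · δd_i)²) = √(0.453 + 0.0132) = 0.683 cm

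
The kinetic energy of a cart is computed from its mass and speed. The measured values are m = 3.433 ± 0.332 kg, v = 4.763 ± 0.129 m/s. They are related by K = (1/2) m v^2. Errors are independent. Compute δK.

Each factor contributes (exponent × relative error)² to (δK/K)²:
  (1·δm/m)² = (1×0.0967)² = 0.00935;  (2·δv/v)² = (2×0.0271)² = 0.00293
δK/K = √(0.0123) = 0.111
K = 38.94 J, so δK = 0.111 × 38.94 = 4.32 J.

4.32 J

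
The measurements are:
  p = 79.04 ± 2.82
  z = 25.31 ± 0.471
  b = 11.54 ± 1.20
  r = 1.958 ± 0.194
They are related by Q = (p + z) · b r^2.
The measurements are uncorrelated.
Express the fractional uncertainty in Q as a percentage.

22.5%

Let u = p + z = 104.4. δu = √(δp² + δz²) = √(7.95 + 0.222) = 2.86, so δu/u = 0.0274.
Q is then a monomial in u, b, r:
δQ/Q = √((δu/u)² + (1·δb/b)² + (2·δr/r)²) = √(0.000751 + 0.0108 + 0.0393) = 0.225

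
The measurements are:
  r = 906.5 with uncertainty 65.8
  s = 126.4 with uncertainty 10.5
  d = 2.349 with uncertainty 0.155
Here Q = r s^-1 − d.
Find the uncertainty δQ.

Let p = r·s^-1 = 7.172. δp/p = √((1·δr/r)² + (-1·δs/s)²) = √(0.00527 + 0.00690) = 0.110, so δp = 0.791.
Q = p − d: δQ = √(δp² + δd²) = √(0.626 + 0.0240) = 0.806

0.806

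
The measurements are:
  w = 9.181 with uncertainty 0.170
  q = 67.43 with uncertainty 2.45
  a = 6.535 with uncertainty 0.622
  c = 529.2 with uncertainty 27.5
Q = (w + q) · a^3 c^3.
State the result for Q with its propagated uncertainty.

Let u = w + q = 76.61. δu = √(δw² + δq²) = √(0.0289 + 6.00) = 2.46, so δu/u = 0.0321.
Q is then a monomial in u, a, c:
δQ/Q = √((δu/u)² + (3·δa/a)² + (3·δc/c)²) = √(0.00103 + 0.0815 + 0.0243) = 0.327
Q = 3.169e+12, so δQ = 0.327 × 3.169e+12 = 1.04e+12.

(3.169 ± 1.04) × 10^12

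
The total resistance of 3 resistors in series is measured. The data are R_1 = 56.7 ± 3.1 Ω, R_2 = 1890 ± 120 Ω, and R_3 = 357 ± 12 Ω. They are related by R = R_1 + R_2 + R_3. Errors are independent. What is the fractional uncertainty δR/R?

0.0524

Absolute uncertainties add in quadrature for a linear combination:
  (δR_1)² = 9.61;  (δR_2)² = 14400;  (δR_3)² = 144
δR = √(14600) = 121 Ω
R = 2300 Ω, so δR/R = 121/2300 = 0.0524.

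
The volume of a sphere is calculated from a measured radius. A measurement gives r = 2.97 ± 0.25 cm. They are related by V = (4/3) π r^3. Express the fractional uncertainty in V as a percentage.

Since V is a product/quotient, work with relative uncertainties:
  (3·δr/r)² = (3×0.0842)² = 0.0638
δV/V = √(0.0638) = 0.253

25.3%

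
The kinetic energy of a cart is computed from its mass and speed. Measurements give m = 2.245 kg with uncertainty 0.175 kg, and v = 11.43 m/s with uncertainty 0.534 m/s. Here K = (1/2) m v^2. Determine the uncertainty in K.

Since K is a product/quotient, work with relative uncertainties:
  (1·δm/m)² = (1×0.0780)² = 0.00608;  (2·δv/v)² = (2×0.0467)² = 0.00873
δK/K = √(0.0148) = 0.122
K = 146.6 J, so δK = 0.122 × 146.6 = 17.8 J.

17.8 J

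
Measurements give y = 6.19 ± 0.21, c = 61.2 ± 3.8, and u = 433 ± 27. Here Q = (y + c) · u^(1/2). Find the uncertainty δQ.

90.5

Let w = y + c = 67.4. δw = √(δy² + δc²) = √(0.0441 + 14.4) = 3.81, so δw/w = 0.0565.
Q is then a monomial in w, u:
δQ/Q = √((δw/w)² + (½·δu/u)²) = √(0.00319 + 0.000972) = 0.0645
Q = 1400, so δQ = 0.0645 × 1400 = 90.5.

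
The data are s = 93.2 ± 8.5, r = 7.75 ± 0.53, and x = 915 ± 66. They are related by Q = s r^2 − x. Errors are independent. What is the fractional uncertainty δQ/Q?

Let p = s·r^2 = 5600. δp/p = √((1·δs/s)² + (2·δr/r)²) = √(0.00832 + 0.0187) = 0.164, so δp = 920.
Q = p − x: δQ = √(δp² + δx²) = √(8.47e+05 + 4360) = 923
Q = 4680, so δQ/Q = 923/4680 = 0.197.

0.197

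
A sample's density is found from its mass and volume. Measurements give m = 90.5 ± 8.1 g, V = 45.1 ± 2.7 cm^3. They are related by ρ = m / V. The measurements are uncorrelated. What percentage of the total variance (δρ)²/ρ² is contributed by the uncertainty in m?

69.1%

(δρ/ρ)² = (1·δm/m)² + (-1·δV/V)²
  m term: (1×0.0895)² = 0.00801
  V term: (-1×0.0599)² = 0.00358
Total = 0.0116. Share from m = 0.00801/0.0116 = 0.691.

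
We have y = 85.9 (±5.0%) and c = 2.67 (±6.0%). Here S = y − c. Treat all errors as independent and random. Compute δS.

Each term contributes (cᵢ δxᵢ)² to (δS)²:
  (δy)² = 18.4;  (δc)² = 0.0257
δS = √(18.5) = 4.30

4.30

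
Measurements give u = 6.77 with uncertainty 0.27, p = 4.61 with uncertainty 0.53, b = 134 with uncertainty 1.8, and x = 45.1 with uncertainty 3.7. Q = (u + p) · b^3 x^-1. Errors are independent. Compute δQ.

63900

Let w = u + p = 11.4. δw = √(δu² + δp²) = √(0.0729 + 0.281) = 0.595, so δw/w = 0.0523.
Q is then a monomial in w, b, x:
δQ/Q = √((δw/w)² + (3·δb/b)² + (-1·δx/x)²) = √(0.00273 + 0.00162 + 0.00673) = 0.105
Q = 6.07e+05, so δQ = 0.105 × 6.07e+05 = 63900.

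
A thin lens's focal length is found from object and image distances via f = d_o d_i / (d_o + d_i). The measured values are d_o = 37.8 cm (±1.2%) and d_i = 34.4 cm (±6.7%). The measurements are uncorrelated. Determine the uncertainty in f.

∂f/∂d_o = (d_i/(d_o+d_i))² = 0.227;  ∂f/∂d_i = (d_o/(d_o+d_i))² = 0.274
δf = √((∂f/∂d_o · δd_o)² + (∂f/∂d_i · δd_i)²) = √(0.0106 + 0.399) = 0.640 cm

0.640 cm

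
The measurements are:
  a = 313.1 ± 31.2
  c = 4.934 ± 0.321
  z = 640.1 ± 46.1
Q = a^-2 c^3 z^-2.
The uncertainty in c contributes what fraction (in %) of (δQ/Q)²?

38.7%

(δQ/Q)² = (-2·δa/a)² + (3·δc/c)² + (-2·δz/z)²
  a term: (-2×0.0996)² = 0.0397
  c term: (3×0.0651)² = 0.0381
  z term: (-2×0.0720)² = 0.0207
Total = 0.0986. Share from c = 0.0381/0.0986 = 0.387.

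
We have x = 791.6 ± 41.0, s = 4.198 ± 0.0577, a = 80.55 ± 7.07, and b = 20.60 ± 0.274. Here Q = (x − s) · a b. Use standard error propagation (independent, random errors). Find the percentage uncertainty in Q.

Let u = x − s = 787.4. δu = √(δx² + δs²) = √(1680 + 0.00333) = 41.0, so δu/u = 0.0521.
Q is then a monomial in u, a, b:
δQ/Q = √((δu/u)² + (1·δa/a)² + (1·δb/b)²) = √(0.00271 + 0.00770 + 0.000177) = 0.103

10.3%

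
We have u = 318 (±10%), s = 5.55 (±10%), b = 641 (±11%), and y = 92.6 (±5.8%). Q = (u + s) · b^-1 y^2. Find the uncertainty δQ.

Let w = u + s = 324. δw = √(δu² + δs²) = √(1010 + 0.308) = 31.8, so δw/w = 0.0983.
Q is then a monomial in w, b, y:
δQ/Q = √((δw/w)² + (-1·δb/b)² + (2·δy/y)²) = √(0.00966 + 0.0121 + 0.0135) = 0.188
Q = 4330, so δQ = 0.188 × 4330 = 812.

812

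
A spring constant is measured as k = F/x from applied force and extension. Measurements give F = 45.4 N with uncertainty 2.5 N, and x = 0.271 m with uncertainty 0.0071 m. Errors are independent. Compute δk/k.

0.0610

For a monomial k ∝ F, x^-1, fractional errors add in quadrature:
  (1·δF/F)² = (1×0.0551)² = 0.00303;  (-1·δx/x)² = (-1×0.0262)² = 0.000686
δk/k = √(0.00372) = 0.0610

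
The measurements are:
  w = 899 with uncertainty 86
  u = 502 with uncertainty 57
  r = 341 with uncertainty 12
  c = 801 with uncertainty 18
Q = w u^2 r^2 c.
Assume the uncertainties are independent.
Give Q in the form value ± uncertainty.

(2.11 ± 0.543) × 10^16

Relative error in a monomial: (δQ/Q)² = Σ (nᵢ · δxᵢ/xᵢ)².
  (1·δw/w)² = (1×0.0957)² = 0.00915;  (2·δu/u)² = (2×0.114)² = 0.0516;  (2·δr/r)² = (2×0.0352)² = 0.00495;  (1·δc/c)² = (1×0.0225)² = 0.000505
δQ/Q = √(0.0662) = 0.257
Q = 2.11e+16, so δQ = 0.257 × 2.11e+16 = 5.43e+15.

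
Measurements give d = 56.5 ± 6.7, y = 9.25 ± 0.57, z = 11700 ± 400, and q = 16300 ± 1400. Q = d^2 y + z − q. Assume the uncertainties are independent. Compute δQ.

7380

Let p = d^2·y = 29500. δp/p = √((2·δd/d)² + (1·δy/y)²) = √(0.0562 + 0.00380) = 0.245, so δp = 7240.
Q = p + z − q: δQ = √(δp² + δz² + δq²) = √(5.24e+07 + 1.6e+05 + 1.96e+06) = 7380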